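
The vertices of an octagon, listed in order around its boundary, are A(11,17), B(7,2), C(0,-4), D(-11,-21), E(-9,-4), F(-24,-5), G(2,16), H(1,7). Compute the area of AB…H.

Apply the shoelace (surveyor's) formula: 2A = Σ (x_i·y_{i+1} − x_{i+1}·y_i), indices taken mod 8.
A→B: (11)(2) − (7)(17) = -97
B→C: (7)(-4) − (0)(2) = -28
C→D: (0)(-21) − (-11)(-4) = -44
D→E: (-11)(-4) − (-9)(-21) = -145
E→F: (-9)(-5) − (-24)(-4) = -51
F→G: (-24)(16) − (2)(-5) = -374
G→H: (2)(7) − (1)(16) = -2
H→A: (1)(17) − (11)(7) = -60
Σ = -801
Area = |Σ|/2 = 400.5.

400.5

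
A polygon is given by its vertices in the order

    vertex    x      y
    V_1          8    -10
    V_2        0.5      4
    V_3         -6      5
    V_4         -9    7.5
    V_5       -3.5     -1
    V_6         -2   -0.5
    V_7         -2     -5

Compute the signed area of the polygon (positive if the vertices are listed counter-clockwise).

83.75

V_1→V_2: (8)(4) − (0.5)(-10) = 37
V_2→V_3: (0.5)(5) − (-6)(4) = 26.5
V_3→V_4: (-6)(7.5) − (-9)(5) = 0
V_4→V_5: (-9)(-1) − (-3.5)(7.5) = 35.25
V_5→V_6: (-3.5)(-0.5) − (-2)(-1) = -0.25
V_6→V_7: (-2)(-5) − (-2)(-0.5) = 9
V_7→V_1: (-2)(-10) − (8)(-5) = 60
Σ = 167.5
Signed area = Σ/2 = 83.75 (positive ⇒ counter-clockwise traversal).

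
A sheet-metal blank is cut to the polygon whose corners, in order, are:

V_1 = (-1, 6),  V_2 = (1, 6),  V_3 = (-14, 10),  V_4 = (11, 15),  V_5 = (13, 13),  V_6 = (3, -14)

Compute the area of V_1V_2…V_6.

Apply the shoelace formula: 2A = Σ (x_i·y_{i+1} − x_{i+1}·y_i), indices taken mod 6.
Σ = (-12) + (94) + (-320) + (-52) + (-221) + (4) = -507
Area = |Σ|/2 = 253.5.

253.5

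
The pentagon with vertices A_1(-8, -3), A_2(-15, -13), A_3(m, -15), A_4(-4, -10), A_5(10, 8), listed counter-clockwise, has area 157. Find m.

-4

The doubled signed area Σ (x_i y_{i+1} − x_{i+1} y_i) is linear in m.
With m=0 it equals 326; the coefficient of m is 3 (from the two edges through A_3).
So 3·m + 326 = 2·157 = 314 ⇒ m = -4.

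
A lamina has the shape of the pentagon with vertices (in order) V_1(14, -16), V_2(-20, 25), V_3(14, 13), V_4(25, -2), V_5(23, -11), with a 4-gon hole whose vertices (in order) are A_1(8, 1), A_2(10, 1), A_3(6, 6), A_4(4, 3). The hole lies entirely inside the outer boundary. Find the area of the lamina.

Outer boundary:
V_1→V_2: (14)(25) − (-20)(-16) = 30
V_2→V_3: (-20)(13) − (14)(25) = -610
V_3→V_4: (14)(-2) − (25)(13) = -353
V_4→V_5: (25)(-11) − (23)(-2) = -229
V_5→V_1: (23)(-16) − (14)(-11) = -214
Σ = -1376
Area = |Σ|/2 = 688.
Hole:
Apply the surveyor's formula: 2A = Σ (x_i·y_{i+1} − x_{i+1}·y_i), indices taken mod 4.
Cross-terms: -2, 54, -6, -20  ⇒  Σ = 26
Area = |Σ|/2 = 13.
Net area = 688 − 13 = 675.

675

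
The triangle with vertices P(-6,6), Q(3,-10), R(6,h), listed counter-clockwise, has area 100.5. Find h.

Write out the shoelace sum; only the two edges meeting at R involve h:
2·Area = [(3·h − 6·(-10)) + (6·6 − (-6)·h)] + 42
       = 9·h + 138 = 201
⇒ h = 7.

7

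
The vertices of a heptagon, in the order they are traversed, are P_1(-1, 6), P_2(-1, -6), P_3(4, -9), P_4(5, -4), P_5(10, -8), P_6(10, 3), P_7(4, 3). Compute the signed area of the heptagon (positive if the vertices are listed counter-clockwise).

114.5

Apply the shoelace formula: 2A = Σ (x_i·y_{i+1} − x_{i+1}·y_i), indices taken mod 7.
Σ = (12) + (33) + (29) + (0) + (110) + (18) + (27) = 229
Signed area = Σ/2 = 114.5 (positive ⇒ counter-clockwise traversal).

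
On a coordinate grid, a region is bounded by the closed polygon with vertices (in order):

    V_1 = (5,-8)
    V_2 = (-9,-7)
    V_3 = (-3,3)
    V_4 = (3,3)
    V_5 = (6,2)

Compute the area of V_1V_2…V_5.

V_1→V_2: (5)(-7) − (-9)(-8) = -107
V_2→V_3: (-9)(3) − (-3)(-7) = -48
V_3→V_4: (-3)(3) − (3)(3) = -18
V_4→V_5: (3)(2) − (6)(3) = -12
V_5→V_1: (6)(-8) − (5)(2) = -58
Σ = -243
Area = |Σ|/2 = 121.5.

121.5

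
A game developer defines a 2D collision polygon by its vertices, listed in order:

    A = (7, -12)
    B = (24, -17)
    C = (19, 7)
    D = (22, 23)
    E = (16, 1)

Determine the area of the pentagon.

199

Apply the shoelace formula: 2A = Σ (x_i·y_{i+1} − x_{i+1}·y_i), indices taken mod 5.
A→B: (7)(-17) − (24)(-12) = 169
B→C: (24)(7) − (19)(-17) = 491
C→D: (19)(23) − (22)(7) = 283
D→E: (22)(1) − (16)(23) = -346
E→A: (16)(-12) − (7)(1) = -199
Σ = 398
Area = |Σ|/2 = 199.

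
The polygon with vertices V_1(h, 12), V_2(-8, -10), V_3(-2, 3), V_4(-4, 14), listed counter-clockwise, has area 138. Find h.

The doubled signed area Σ (x_i y_{i+1} − x_{i+1} y_i) is linear in h.
With h=0 it equals -12; the coefficient of h is -24 (from the two edges through V_1).
So -24·h + -12 = 2·138 = 276 ⇒ h = -12.

-12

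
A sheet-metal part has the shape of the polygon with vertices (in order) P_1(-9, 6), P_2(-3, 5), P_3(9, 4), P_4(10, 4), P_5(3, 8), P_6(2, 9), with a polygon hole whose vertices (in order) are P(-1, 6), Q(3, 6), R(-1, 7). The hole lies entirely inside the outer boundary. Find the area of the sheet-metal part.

40

Outer boundary:
Cross-terms: -27, -57, -4, 68, 11, 93  ⇒  Σ = 84
Area = |Σ|/2 = 42.
Hole:
Apply Gauss's area formula: 2A = Σ (x_i·y_{i+1} − x_{i+1}·y_i), indices taken mod 3.
P→Q: (-1)(6) − (3)(6) = -24
Q→R: (3)(7) − (-1)(6) = 27
R→P: (-1)(6) − (-1)(7) = 1
Σ = 4
Area = |Σ|/2 = 2.
Net area = 42 − 2 = 40.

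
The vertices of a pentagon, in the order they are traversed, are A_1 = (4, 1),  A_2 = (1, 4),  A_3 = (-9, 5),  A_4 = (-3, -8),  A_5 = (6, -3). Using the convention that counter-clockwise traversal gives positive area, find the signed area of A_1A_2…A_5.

109

Apply the surveyor's formula: 2A = Σ (x_i·y_{i+1} − x_{i+1}·y_i), indices taken mod 5.
A_1→A_2: (4)(4) − (1)(1) = 15
A_2→A_3: (1)(5) − (-9)(4) = 41
A_3→A_4: (-9)(-8) − (-3)(5) = 87
A_4→A_5: (-3)(-3) − (6)(-8) = 57
A_5→A_1: (6)(1) − (4)(-3) = 18
Σ = 218
Signed area = Σ/2 = 109 (positive ⇒ counter-clockwise traversal).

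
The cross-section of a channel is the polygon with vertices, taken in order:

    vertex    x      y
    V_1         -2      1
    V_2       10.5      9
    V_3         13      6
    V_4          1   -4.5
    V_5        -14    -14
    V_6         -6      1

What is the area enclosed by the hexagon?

163

Apply Gauss's area formula: 2A = Σ (x_i·y_{i+1} − x_{i+1}·y_i), indices taken mod 6.
Cross-terms: -28.5, -54, -64.5, -77, -98, -4  ⇒  Σ = -326
Area = |Σ|/2 = 163.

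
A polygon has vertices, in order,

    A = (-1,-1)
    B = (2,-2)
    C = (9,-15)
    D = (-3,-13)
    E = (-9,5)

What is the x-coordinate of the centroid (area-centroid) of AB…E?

-43/108

Apply the shoelace formula. First the cross-terms c_i = x_i·y_{i+1} − x_{i+1}·y_i:
  4, -12, -162, -132, 14  ⇒  2A = -288, A = -144.
Then Σ (x_i + x_{i+1})·c_i = 344, so x̄ = 344 / (6·(-144)) = -43/108.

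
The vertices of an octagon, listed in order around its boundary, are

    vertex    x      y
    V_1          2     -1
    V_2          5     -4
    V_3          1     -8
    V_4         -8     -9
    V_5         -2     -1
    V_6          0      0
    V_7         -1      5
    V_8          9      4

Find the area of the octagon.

Apply the shoelace (surveyor's) formula: 2A = Σ (x_i·y_{i+1} − x_{i+1}·y_i), indices taken mod 8.
V_1→V_2: (2)(-4) − (5)(-1) = -3
V_2→V_3: (5)(-8) − (1)(-4) = -36
V_3→V_4: (1)(-9) − (-8)(-8) = -73
V_4→V_5: (-8)(-1) − (-2)(-9) = -10
V_5→V_6: (-2)(0) − (0)(-1) = 0
V_6→V_7: (0)(5) − (-1)(0) = 0
V_7→V_8: (-1)(4) − (9)(5) = -49
V_8→V_1: (9)(-1) − (2)(4) = -17
Σ = -188
Area = |Σ|/2 = 94.

94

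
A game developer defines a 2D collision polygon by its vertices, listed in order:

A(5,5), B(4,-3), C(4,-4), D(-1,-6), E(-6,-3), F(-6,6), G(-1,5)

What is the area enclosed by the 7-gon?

Apply Gauss's area formula: 2A = Σ (x_i·y_{i+1} − x_{i+1}·y_i), indices taken mod 7.
Cross-terms: -35, -4, -28, -33, -54, -24, -30  ⇒  Σ = -208
Area = |Σ|/2 = 104.

104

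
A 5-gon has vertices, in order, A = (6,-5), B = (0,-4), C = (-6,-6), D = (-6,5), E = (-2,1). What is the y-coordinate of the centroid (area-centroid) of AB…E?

-5/3

Apply Gauss's area formula. First the cross-terms c_i = x_i·y_{i+1} − x_{i+1}·y_i:
  -24, -24, -66, 4, 4  ⇒  2A = -106, A = -53.
Then Σ (y_i + y_{i+1})·c_i = 530, so ȳ = 530 / (6·(-53)) = -5/3.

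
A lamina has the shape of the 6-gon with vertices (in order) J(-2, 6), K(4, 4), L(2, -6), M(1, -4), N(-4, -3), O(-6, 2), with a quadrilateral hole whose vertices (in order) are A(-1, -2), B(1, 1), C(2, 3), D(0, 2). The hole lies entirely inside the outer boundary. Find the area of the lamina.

Outer boundary:
Apply Gauss's area formula: 2A = Σ (x_i·y_{i+1} − x_{i+1}·y_i), indices taken mod 6.
Σ = (-32) + (-32) + (-2) + (-19) + (-26) + (-32) = -143
Area = |Σ|/2 = 71.5.
Hole:
Apply Gauss's area formula: 2A = Σ (x_i·y_{i+1} − x_{i+1}·y_i), indices taken mod 4.
Cross-terms: 1, 1, 4, 2  ⇒  Σ = 8
Area = |Σ|/2 = 4.
Net area = 71.5 − 4 = 67.5.

67.5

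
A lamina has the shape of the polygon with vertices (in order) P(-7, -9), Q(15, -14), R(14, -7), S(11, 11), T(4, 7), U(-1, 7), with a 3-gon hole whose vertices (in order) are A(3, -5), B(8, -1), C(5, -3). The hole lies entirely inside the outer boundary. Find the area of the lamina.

Outer boundary:
Apply the surveyor's formula: 2A = Σ (x_i·y_{i+1} − x_{i+1}·y_i), indices taken mod 6.
Σ = (233) + (91) + (231) + (33) + (35) + (58) = 681
Area = |Σ|/2 = 340.5.
Hole:
Apply the shoelace formula: 2A = Σ (x_i·y_{i+1} − x_{i+1}·y_i), indices taken mod 3.
Σ = (37) + (-19) + (-16) = 2
Area = |Σ|/2 = 1.
Net area = 340.5 − 1 = 339.5.

339.5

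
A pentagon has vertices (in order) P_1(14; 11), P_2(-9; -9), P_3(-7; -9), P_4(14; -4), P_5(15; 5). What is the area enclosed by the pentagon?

Apply the shoelace formula: 2A = Σ (x_i·y_{i+1} − x_{i+1}·y_i), indices taken mod 5.
Σ = (-27) + (18) + (154) + (130) + (95) = 370
Area = |Σ|/2 = 185.

185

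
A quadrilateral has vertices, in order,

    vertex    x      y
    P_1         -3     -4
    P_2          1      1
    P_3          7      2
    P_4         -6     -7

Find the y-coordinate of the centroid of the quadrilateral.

-67/57

Apply the shoelace formula. First the cross-terms c_i = x_i·y_{i+1} − x_{i+1}·y_i:
  1, -5, -37, 3  ⇒  2A = -38, A = -19.
Then Σ (y_i + y_{i+1})·c_i = 134, so ȳ = 134 / (6·(-19)) = -67/57.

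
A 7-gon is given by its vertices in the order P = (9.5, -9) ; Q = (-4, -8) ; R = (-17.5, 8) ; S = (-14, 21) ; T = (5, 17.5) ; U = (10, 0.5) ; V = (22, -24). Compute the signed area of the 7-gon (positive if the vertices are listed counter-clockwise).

-641.5

P→Q: (9.5)(-8) − (-4)(-9) = -112
Q→R: (-4)(8) − (-17.5)(-8) = -172
R→S: (-17.5)(21) − (-14)(8) = -255.5
S→T: (-14)(17.5) − (5)(21) = -350
T→U: (5)(0.5) − (10)(17.5) = -172.5
U→V: (10)(-24) − (22)(0.5) = -251
V→P: (22)(-9) − (9.5)(-24) = 30
Σ = -1283
Signed area = Σ/2 = -641.5 (negative ⇒ clockwise traversal).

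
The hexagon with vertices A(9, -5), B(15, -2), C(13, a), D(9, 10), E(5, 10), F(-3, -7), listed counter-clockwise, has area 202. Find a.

13

Write out the shoelace sum; only the two edges meeting at C involve a:
2·Area = [(15·a − 13·(-2)) + (13·10 − 9·a)] + 170
       = 6·a + 326 = 404
⇒ a = 13.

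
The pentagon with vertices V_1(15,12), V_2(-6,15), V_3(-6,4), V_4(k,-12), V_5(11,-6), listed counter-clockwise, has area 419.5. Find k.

Write out the shoelace sum; only the two edges meeting at V_4 involve k:
2·Area = [((-6)·(-12) − k·4) + (k·(-6) − 11·(-12))] + 585
       = -10·k + 789 = 839
⇒ k = -5.

-5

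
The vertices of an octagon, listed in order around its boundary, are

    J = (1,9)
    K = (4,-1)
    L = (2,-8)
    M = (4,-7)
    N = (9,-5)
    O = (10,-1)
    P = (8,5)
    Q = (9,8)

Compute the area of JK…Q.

J→K: (1)(-1) − (4)(9) = -37
K→L: (4)(-8) − (2)(-1) = -30
L→M: (2)(-7) − (4)(-8) = 18
M→N: (4)(-5) − (9)(-7) = 43
N→O: (9)(-1) − (10)(-5) = 41
O→P: (10)(5) − (8)(-1) = 58
P→Q: (8)(8) − (9)(5) = 19
Q→J: (9)(9) − (1)(8) = 73
Σ = 185
Area = |Σ|/2 = 92.5.

92.5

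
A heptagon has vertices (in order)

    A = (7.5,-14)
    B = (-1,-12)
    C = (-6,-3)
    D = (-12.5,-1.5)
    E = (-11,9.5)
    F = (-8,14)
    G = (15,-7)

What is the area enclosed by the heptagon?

363.125

Apply the surveyor's formula: 2A = Σ (x_i·y_{i+1} − x_{i+1}·y_i), indices taken mod 7.
Σ = (-104) + (-69) + (-28.5) + (-135.25) + (-78) + (-154) + (-157.5) = -726.25
Area = |Σ|/2 = 363.125.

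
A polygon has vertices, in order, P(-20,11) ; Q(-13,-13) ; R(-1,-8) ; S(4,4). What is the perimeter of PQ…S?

|PQ| = √((7)² + (-24)²) = √625 = 25
|QR| = √((12)² + (5)²) = √169 = 13
|RS| = √((5)² + (12)²) = √169 = 13
|SP| = √((-24)² + (7)²) = √625 = 25
Perimeter = 25 + 13 + 13 + 25 = 76.

76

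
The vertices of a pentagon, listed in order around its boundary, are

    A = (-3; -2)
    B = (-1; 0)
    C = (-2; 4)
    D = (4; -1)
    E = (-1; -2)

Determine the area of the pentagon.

A→B: (-3)(0) − (-1)(-2) = -2
B→C: (-1)(4) − (-2)(0) = -4
C→D: (-2)(-1) − (4)(4) = -14
D→E: (4)(-2) − (-1)(-1) = -9
E→A: (-1)(-2) − (-3)(-2) = -4
Σ = -33
Area = |Σ|/2 = 16.5.

16.5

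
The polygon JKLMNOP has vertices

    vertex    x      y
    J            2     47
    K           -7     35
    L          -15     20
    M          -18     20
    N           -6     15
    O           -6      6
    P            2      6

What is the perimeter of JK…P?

106

|JK| = √((-9)² + (-12)²) = √225 = 15
|KL| = √((-8)² + (-15)²) = √289 = 17
|LM| = √((-3)² + (0)²) = √9 = 3
|MN| = √((12)² + (-5)²) = √169 = 13
|NO| = √((0)² + (-9)²) = √81 = 9
|OP| = √((8)² + (0)²) = √64 = 8
|PJ| = √((0)² + (41)²) = √1681 = 41
Perimeter = 15 + 17 + 3 + 13 + 9 + 8 + 41 = 106.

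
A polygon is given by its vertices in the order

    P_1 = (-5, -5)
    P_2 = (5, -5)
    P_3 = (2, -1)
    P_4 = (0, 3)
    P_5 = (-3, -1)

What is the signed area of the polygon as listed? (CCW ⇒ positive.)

Cross-terms: 50, 5, 6, 9, 10  ⇒  Σ = 80
Signed area = Σ/2 = 40 (positive ⇒ counter-clockwise traversal).

40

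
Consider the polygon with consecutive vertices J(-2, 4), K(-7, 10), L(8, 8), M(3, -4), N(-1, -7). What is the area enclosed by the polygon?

Σ = (8) + (-136) + (-56) + (-25) + (-18) = -227
Area = |Σ|/2 = 113.5.

113.5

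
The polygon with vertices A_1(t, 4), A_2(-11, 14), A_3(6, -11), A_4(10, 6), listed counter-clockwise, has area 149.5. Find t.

4

The doubled signed area Σ (x_i y_{i+1} − x_{i+1} y_i) is linear in t.
With t=0 it equals 267; the coefficient of t is 8 (from the two edges through A_1).
So 8·t + 267 = 2·149.5 = 299 ⇒ t = 4.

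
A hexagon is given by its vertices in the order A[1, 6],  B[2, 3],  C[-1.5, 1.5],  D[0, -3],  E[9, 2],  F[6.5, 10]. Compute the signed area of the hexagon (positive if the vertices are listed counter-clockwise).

Apply the shoelace formula: 2A = Σ (x_i·y_{i+1} − x_{i+1}·y_i), indices taken mod 6.
Σ = (-9) + (7.5) + (4.5) + (27) + (77) + (29) = 136
Signed area = Σ/2 = 68 (positive ⇒ counter-clockwise traversal).

68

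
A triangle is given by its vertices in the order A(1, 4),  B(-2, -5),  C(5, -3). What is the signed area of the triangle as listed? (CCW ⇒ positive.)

28.5

Apply Gauss's area formula: 2A = Σ (x_i·y_{i+1} − x_{i+1}·y_i), indices taken mod 3.
Cross-terms: 3, 31, 23  ⇒  Σ = 57
Signed area = Σ/2 = 28.5 (positive ⇒ counter-clockwise traversal).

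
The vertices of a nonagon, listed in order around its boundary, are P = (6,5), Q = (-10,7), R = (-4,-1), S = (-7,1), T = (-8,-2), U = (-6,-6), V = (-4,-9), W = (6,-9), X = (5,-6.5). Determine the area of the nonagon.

Apply the shoelace formula: 2A = Σ (x_i·y_{i+1} − x_{i+1}·y_i), indices taken mod 9.
P→Q: (6)(7) − (-10)(5) = 92
Q→R: (-10)(-1) − (-4)(7) = 38
R→S: (-4)(1) − (-7)(-1) = -11
S→T: (-7)(-2) − (-8)(1) = 22
T→U: (-8)(-6) − (-6)(-2) = 36
U→V: (-6)(-9) − (-4)(-6) = 30
V→W: (-4)(-9) − (6)(-9) = 90
W→X: (6)(-6.5) − (5)(-9) = 6
X→P: (5)(5) − (6)(-6.5) = 64
Σ = 367
Area = |Σ|/2 = 183.5.

183.5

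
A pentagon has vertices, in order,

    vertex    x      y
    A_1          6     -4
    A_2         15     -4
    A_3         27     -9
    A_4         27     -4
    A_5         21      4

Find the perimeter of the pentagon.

54

|A_1A_2| = √((9)² + (0)²) = √81 = 9
|A_2A_3| = √((12)² + (-5)²) = √169 = 13
|A_3A_4| = √((0)² + (5)²) = √25 = 5
|A_4A_5| = √((-6)² + (8)²) = √100 = 10
|A_5A_1| = √((-15)² + (-8)²) = √289 = 17
Perimeter = 9 + 13 + 5 + 10 + 17 = 54.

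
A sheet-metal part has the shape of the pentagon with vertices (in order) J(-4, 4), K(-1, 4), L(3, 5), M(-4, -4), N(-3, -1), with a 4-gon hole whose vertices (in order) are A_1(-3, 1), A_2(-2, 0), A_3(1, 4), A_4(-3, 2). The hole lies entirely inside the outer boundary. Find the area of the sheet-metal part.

Outer boundary:
Σ = (-12) + (-17) + (8) + (-8) + (-16) = -45
Area = |Σ|/2 = 22.5.
Hole:
Σ = (2) + (-8) + (14) + (3) = 11
Area = |Σ|/2 = 5.5.
Net area = 22.5 − 5.5 = 17.

17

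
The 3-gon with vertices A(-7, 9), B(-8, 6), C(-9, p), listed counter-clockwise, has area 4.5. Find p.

The doubled signed area Σ (x_i y_{i+1} − x_{i+1} y_i) is linear in p.
With p=0 it equals 3; the coefficient of p is -1 (from the two edges through C).
So -1·p + 3 = 2·4.5 = 9 ⇒ p = -6.

-6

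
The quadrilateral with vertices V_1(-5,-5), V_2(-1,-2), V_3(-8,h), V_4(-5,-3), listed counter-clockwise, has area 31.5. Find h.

Write out the shoelace sum; only the two edges meeting at V_3 involve h:
2·Area = [((-1)·h − (-8)·(-2)) + ((-8)·(-3) − (-5)·h)] + 15
       = 4·h + 23 = 63
⇒ h = 10.

10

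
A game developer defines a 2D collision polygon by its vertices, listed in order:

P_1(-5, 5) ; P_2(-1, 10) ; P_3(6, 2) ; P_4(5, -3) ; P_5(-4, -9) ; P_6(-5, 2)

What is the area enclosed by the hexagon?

Apply the shoelace formula: 2A = Σ (x_i·y_{i+1} − x_{i+1}·y_i), indices taken mod 6.
P_1→P_2: (-5)(10) − (-1)(5) = -45
P_2→P_3: (-1)(2) − (6)(10) = -62
P_3→P_4: (6)(-3) − (5)(2) = -28
P_4→P_5: (5)(-9) − (-4)(-3) = -57
P_5→P_6: (-4)(2) − (-5)(-9) = -53
P_6→P_1: (-5)(5) − (-5)(2) = -15
Σ = -260
Area = |Σ|/2 = 130.

130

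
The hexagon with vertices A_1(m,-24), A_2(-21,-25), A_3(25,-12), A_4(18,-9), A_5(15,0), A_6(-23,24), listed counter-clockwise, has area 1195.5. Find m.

Write out the shoelace sum; only the two edges meeting at A_1 involve m:
2·Area = [((-23)·(-24) − m·24) + (m·(-25) − (-21)·(-24))] + 1363
       = -49·m + 1411 = 2391
⇒ m = -20.

-20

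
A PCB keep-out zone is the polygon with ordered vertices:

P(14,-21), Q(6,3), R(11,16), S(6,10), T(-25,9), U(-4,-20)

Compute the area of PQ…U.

Apply the shoelace (surveyor's) formula: 2A = Σ (x_i·y_{i+1} − x_{i+1}·y_i), indices taken mod 6.
Cross-terms: 168, 63, 14, 304, 536, 364  ⇒  Σ = 1449
Area = |Σ|/2 = 724.5.

724.5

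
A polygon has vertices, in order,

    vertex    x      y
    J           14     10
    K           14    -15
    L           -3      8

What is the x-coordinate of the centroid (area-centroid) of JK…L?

25/3

Apply the shoelace formula. First the cross-terms c_i = x_i·y_{i+1} − x_{i+1}·y_i:
  -350, 67, -142  ⇒  2A = -425, A = -212.5.
Then Σ (x_i + x_{i+1})·c_i = -10625, so x̄ = -10625 / (6·(-212.5)) = 25/3.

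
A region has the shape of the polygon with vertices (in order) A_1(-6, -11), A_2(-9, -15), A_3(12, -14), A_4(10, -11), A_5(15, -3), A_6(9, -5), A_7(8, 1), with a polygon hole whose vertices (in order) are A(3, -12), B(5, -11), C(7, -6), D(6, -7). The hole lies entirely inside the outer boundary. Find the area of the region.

Outer boundary:
Apply the surveyor's formula: 2A = Σ (x_i·y_{i+1} − x_{i+1}·y_i), indices taken mod 7.
A_1→A_2: (-6)(-15) − (-9)(-11) = -9
A_2→A_3: (-9)(-14) − (12)(-15) = 306
A_3→A_4: (12)(-11) − (10)(-14) = 8
A_4→A_5: (10)(-3) − (15)(-11) = 135
A_5→A_6: (15)(-5) − (9)(-3) = -48
A_6→A_7: (9)(1) − (8)(-5) = 49
A_7→A_1: (8)(-11) − (-6)(1) = -82
Σ = 359
Area = |Σ|/2 = 179.5.
Hole:
Cross-terms: 27, 47, -13, -51  ⇒  Σ = 10
Area = |Σ|/2 = 5.
Net area = 179.5 − 5 = 174.5.

174.5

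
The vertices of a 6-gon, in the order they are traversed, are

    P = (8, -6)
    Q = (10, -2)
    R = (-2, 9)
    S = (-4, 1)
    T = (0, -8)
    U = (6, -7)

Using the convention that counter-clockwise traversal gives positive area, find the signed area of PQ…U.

132

Cross-terms: 44, 86, 34, 32, 48, 20  ⇒  Σ = 264
Signed area = Σ/2 = 132 (positive ⇒ counter-clockwise traversal).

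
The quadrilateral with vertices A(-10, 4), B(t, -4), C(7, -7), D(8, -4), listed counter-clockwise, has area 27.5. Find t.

3

Write out the shoelace sum; only the two edges meeting at B involve t:
2·Area = [((-10)·(-4) − t·4) + (t·(-7) − 7·(-4))] + 20
       = -11·t + 88 = 55
⇒ t = 3.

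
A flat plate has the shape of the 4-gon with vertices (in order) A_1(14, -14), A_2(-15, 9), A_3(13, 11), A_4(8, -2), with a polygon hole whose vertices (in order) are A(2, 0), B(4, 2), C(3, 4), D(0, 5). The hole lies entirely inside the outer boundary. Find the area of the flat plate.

Outer boundary:
Apply the shoelace (surveyor's) formula: 2A = Σ (x_i·y_{i+1} − x_{i+1}·y_i), indices taken mod 4.
Σ = (-84) + (-282) + (-114) + (-84) = -564
Area = |Σ|/2 = 282.
Hole:
Σ = (4) + (10) + (15) + (-10) = 19
Area = |Σ|/2 = 9.5.
Net area = 282 − 9.5 = 272.5.

272.5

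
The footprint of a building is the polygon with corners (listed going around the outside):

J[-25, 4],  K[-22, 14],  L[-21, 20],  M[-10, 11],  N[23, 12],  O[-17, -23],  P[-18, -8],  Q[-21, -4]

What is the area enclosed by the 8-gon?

Apply Gauss's area formula: 2A = Σ (x_i·y_{i+1} − x_{i+1}·y_i), indices taken mod 8.
Σ = (-262) + (-146) + (-31) + (-373) + (-325) + (-278) + (-96) + (-184) = -1695
Area = |Σ|/2 = 847.5.

847.5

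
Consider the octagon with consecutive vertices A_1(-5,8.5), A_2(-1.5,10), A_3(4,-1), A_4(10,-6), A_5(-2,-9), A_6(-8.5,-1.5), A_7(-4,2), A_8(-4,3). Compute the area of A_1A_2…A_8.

155.625

Σ = (-37.25) + (-38.5) + (-14) + (-102) + (-73.5) + (-23) + (-4) + (-19) = -311.25
Area = |Σ|/2 = 155.625.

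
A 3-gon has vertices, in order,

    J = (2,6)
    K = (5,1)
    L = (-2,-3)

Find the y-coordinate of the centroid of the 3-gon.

Apply Gauss's area formula. First the cross-terms c_i = x_i·y_{i+1} − x_{i+1}·y_i:
  -28, -13, -6  ⇒  2A = -47, A = -23.5.
Then Σ (y_i + y_{i+1})·c_i = -188, so ȳ = -188 / (6·(-23.5)) = 4/3.

4/3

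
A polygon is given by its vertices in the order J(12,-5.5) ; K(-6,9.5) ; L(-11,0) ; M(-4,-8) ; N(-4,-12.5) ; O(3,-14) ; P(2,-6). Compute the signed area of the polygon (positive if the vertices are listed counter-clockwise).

228

Apply the surveyor's formula: 2A = Σ (x_i·y_{i+1} − x_{i+1}·y_i), indices taken mod 7.
J→K: (12)(9.5) − (-6)(-5.5) = 81
K→L: (-6)(0) − (-11)(9.5) = 104.5
L→M: (-11)(-8) − (-4)(0) = 88
M→N: (-4)(-12.5) − (-4)(-8) = 18
N→O: (-4)(-14) − (3)(-12.5) = 93.5
O→P: (3)(-6) − (2)(-14) = 10
P→J: (2)(-5.5) − (12)(-6) = 61
Σ = 456
Signed area = Σ/2 = 228 (positive ⇒ counter-clockwise traversal).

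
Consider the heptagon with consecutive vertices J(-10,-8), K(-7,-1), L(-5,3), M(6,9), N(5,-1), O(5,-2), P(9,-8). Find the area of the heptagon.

Cross-terms: -46, -26, -63, -51, -5, -22, -152  ⇒  Σ = -365
Area = |Σ|/2 = 182.5.

182.5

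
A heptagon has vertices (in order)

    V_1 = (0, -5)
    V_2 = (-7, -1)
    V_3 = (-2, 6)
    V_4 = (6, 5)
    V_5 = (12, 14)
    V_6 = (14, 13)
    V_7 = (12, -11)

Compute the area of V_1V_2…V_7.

Apply the surveyor's formula: 2A = Σ (x_i·y_{i+1} − x_{i+1}·y_i), indices taken mod 7.
Σ = (-35) + (-44) + (-46) + (24) + (-40) + (-310) + (-60) = -511
Area = |Σ|/2 = 255.5.

255.5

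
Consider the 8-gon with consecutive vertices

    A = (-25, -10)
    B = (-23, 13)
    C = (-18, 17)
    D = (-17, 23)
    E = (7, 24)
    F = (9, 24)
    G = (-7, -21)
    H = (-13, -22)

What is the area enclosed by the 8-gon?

1007

Apply the shoelace (surveyor's) formula: 2A = Σ (x_i·y_{i+1} − x_{i+1}·y_i), indices taken mod 8.
A→B: (-25)(13) − (-23)(-10) = -555
B→C: (-23)(17) − (-18)(13) = -157
C→D: (-18)(23) − (-17)(17) = -125
D→E: (-17)(24) − (7)(23) = -569
E→F: (7)(24) − (9)(24) = -48
F→G: (9)(-21) − (-7)(24) = -21
G→H: (-7)(-22) − (-13)(-21) = -119
H→A: (-13)(-10) − (-25)(-22) = -420
Σ = -2014
Area = |Σ|/2 = 1007.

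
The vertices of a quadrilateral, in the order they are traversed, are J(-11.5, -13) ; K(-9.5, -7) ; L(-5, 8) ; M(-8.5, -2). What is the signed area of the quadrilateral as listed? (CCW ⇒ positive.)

Cross-terms: -43, -111, 78, 87.5  ⇒  Σ = 11.5
Signed area = Σ/2 = 5.75 (positive ⇒ counter-clockwise traversal).

5.75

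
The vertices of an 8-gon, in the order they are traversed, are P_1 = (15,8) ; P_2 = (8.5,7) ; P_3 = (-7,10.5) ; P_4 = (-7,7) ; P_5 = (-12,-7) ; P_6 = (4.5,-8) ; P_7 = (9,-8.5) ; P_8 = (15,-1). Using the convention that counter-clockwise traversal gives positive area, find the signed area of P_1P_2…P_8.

Apply Gauss's area formula: 2A = Σ (x_i·y_{i+1} − x_{i+1}·y_i), indices taken mod 8.
P_1→P_2: (15)(7) − (8.5)(8) = 37
P_2→P_3: (8.5)(10.5) − (-7)(7) = 138.25
P_3→P_4: (-7)(7) − (-7)(10.5) = 24.5
P_4→P_5: (-7)(-7) − (-12)(7) = 133
P_5→P_6: (-12)(-8) − (4.5)(-7) = 127.5
P_6→P_7: (4.5)(-8.5) − (9)(-8) = 33.75
P_7→P_8: (9)(-1) − (15)(-8.5) = 118.5
P_8→P_1: (15)(8) − (15)(-1) = 135
Σ = 747.5
Signed area = Σ/2 = 373.75 (positive ⇒ counter-clockwise traversal).

373.75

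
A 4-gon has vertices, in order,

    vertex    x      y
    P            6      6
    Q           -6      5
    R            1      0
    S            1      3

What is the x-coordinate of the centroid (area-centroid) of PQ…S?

-53/156

Apply the surveyor's formula. First the cross-terms c_i = x_i·y_{i+1} − x_{i+1}·y_i:
  66, -5, 3, -12  ⇒  2A = 52, A = 26.
Then Σ (x_i + x_{i+1})·c_i = -53, so x̄ = -53 / (6·26) = -53/156.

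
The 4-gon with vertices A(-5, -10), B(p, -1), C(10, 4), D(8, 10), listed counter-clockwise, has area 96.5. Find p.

10

The doubled signed area Σ (x_i y_{i+1} − x_{i+1} y_i) is linear in p.
With p=0 it equals 53; the coefficient of p is 14 (from the two edges through B).
So 14·p + 53 = 2·96.5 = 193 ⇒ p = 10.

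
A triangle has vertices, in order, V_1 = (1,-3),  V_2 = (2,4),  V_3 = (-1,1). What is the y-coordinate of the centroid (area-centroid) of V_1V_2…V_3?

Apply the surveyor's formula. First the cross-terms c_i = x_i·y_{i+1} − x_{i+1}·y_i:
  10, 6, 2  ⇒  2A = 18, A = 9.
Then Σ (y_i + y_{i+1})·c_i = 36, so ȳ = 36 / (6·9) = 2/3.

2/3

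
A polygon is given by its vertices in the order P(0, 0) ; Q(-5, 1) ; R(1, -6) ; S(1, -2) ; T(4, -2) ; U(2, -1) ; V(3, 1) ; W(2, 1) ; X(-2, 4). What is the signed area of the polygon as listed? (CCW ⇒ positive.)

27.5

Cross-terms: 0, 29, 4, 6, 0, 5, 1, 10, 0  ⇒  Σ = 55
Signed area = Σ/2 = 27.5 (positive ⇒ counter-clockwise traversal).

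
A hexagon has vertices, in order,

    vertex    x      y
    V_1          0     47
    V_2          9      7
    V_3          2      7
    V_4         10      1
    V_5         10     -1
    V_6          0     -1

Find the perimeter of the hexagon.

|V_1V_2| = √((9)² + (-40)²) = √1681 = 41
|V_2V_3| = √((-7)² + (0)²) = √49 = 7
|V_3V_4| = √((8)² + (-6)²) = √100 = 10
|V_4V_5| = √((0)² + (-2)²) = √4 = 2
|V_5V_6| = √((-10)² + (0)²) = √100 = 10
|V_6V_1| = √((0)² + (48)²) = √2304 = 48
Perimeter = 41 + 7 + 10 + 2 + 10 + 48 = 118.

118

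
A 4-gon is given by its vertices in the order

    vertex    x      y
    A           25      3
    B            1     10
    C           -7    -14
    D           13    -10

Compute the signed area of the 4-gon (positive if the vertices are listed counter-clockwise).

422

Apply the surveyor's formula: 2A = Σ (x_i·y_{i+1} − x_{i+1}·y_i), indices taken mod 4.
Cross-terms: 247, 56, 252, 289  ⇒  Σ = 844
Signed area = Σ/2 = 422 (positive ⇒ counter-clockwise traversal).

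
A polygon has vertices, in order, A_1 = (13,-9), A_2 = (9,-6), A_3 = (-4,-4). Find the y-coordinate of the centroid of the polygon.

-19/3

Apply Gauss's area formula. First the cross-terms c_i = x_i·y_{i+1} − x_{i+1}·y_i:
  3, -60, 88  ⇒  2A = 31, A = 15.5.
Then Σ (y_i + y_{i+1})·c_i = -589, so ȳ = -589 / (6·15.5) = -19/3.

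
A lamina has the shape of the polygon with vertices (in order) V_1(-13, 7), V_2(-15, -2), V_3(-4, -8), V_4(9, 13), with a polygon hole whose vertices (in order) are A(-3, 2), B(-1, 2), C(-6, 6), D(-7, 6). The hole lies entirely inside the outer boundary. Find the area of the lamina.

Outer boundary:
Apply the surveyor's formula: 2A = Σ (x_i·y_{i+1} − x_{i+1}·y_i), indices taken mod 4.
V_1→V_2: (-13)(-2) − (-15)(7) = 131
V_2→V_3: (-15)(-8) − (-4)(-2) = 112
V_3→V_4: (-4)(13) − (9)(-8) = 20
V_4→V_1: (9)(7) − (-13)(13) = 232
Σ = 495
Area = |Σ|/2 = 247.5.
Hole:
Σ = (-4) + (6) + (6) + (4) = 12
Area = |Σ|/2 = 6.
Net area = 247.5 − 6 = 241.5.

241.5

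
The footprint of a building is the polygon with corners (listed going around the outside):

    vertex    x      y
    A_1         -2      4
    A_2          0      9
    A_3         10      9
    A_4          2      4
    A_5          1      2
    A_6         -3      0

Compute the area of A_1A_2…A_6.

46

Apply the shoelace formula: 2A = Σ (x_i·y_{i+1} − x_{i+1}·y_i), indices taken mod 6.
Σ = (-18) + (-90) + (22) + (0) + (6) + (-12) = -92
Area = |Σ|/2 = 46.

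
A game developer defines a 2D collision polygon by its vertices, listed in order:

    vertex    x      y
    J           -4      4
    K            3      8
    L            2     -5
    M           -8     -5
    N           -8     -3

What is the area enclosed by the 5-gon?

Cross-terms: -44, -31, -50, -16, -44  ⇒  Σ = -185
Area = |Σ|/2 = 92.5.

92.5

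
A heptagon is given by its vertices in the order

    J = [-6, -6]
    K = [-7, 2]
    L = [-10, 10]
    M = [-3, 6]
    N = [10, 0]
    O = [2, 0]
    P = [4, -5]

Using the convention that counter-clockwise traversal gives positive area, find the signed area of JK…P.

J→K: (-6)(2) − (-7)(-6) = -54
K→L: (-7)(10) − (-10)(2) = -50
L→M: (-10)(6) − (-3)(10) = -30
M→N: (-3)(0) − (10)(6) = -60
N→O: (10)(0) − (2)(0) = 0
O→P: (2)(-5) − (4)(0) = -10
P→J: (4)(-6) − (-6)(-5) = -54
Σ = -258
Signed area = Σ/2 = -129 (negative ⇒ clockwise traversal).

-129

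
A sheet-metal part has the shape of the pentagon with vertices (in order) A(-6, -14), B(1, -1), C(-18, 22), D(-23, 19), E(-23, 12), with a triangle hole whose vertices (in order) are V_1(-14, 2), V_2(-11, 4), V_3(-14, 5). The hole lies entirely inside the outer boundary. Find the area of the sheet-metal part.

367

Outer boundary:
Apply the surveyor's formula: 2A = Σ (x_i·y_{i+1} − x_{i+1}·y_i), indices taken mod 5.
Cross-terms: 20, 4, 164, 161, 394  ⇒  Σ = 743
Area = |Σ|/2 = 371.5.
Hole:
Apply Gauss's area formula: 2A = Σ (x_i·y_{i+1} − x_{i+1}·y_i), indices taken mod 3.
Cross-terms: -34, 1, 42  ⇒  Σ = 9
Area = |Σ|/2 = 4.5.
Net area = 371.5 − 4.5 = 367.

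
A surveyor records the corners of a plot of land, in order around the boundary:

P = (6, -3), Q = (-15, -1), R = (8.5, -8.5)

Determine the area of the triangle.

55.25

Apply Gauss's area formula: 2A = Σ (x_i·y_{i+1} − x_{i+1}·y_i), indices taken mod 3.
Σ = (-51) + (136) + (25.5) = 110.5
Area = |Σ|/2 = 55.25.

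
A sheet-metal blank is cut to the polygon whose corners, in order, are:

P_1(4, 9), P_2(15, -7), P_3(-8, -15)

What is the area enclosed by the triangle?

228

Σ = (-163) + (-281) + (-12) = -456
Area = |Σ|/2 = 228.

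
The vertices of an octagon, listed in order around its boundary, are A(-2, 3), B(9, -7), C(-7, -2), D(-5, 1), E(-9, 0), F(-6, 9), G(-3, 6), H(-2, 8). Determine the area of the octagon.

Σ = (-13) + (-67) + (-17) + (9) + (-81) + (-9) + (-12) + (10) = -180
Area = |Σ|/2 = 90.

90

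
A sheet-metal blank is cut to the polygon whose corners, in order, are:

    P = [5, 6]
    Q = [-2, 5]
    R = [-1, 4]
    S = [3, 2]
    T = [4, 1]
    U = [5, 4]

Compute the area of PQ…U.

18

Σ = (37) + (-3) + (-14) + (-5) + (11) + (10) = 36
Area = |Σ|/2 = 18.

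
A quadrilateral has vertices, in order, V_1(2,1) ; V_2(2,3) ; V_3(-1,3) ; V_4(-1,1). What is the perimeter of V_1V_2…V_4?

|V_1V_2| = √((0)² + (2)²) = √4 = 2
|V_2V_3| = √((-3)² + (0)²) = √9 = 3
|V_3V_4| = √((0)² + (-2)²) = √4 = 2
|V_4V_1| = √((3)² + (0)²) = √9 = 3
Perimeter = 2 + 3 + 2 + 3 = 10.

10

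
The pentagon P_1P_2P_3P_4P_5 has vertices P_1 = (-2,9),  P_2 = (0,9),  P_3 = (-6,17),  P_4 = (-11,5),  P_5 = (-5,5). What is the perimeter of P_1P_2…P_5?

36

|P_1P_2| = √((2)² + (0)²) = √4 = 2
|P_2P_3| = √((-6)² + (8)²) = √100 = 10
|P_3P_4| = √((-5)² + (-12)²) = √169 = 13
|P_4P_5| = √((6)² + (0)²) = √36 = 6
|P_5P_1| = √((3)² + (4)²) = √25 = 5
Perimeter = 2 + 10 + 13 + 6 + 5 = 36.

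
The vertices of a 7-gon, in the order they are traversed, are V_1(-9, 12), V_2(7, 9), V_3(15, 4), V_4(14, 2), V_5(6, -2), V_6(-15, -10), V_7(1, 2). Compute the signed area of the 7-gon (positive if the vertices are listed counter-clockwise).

Apply the surveyor's formula: 2A = Σ (x_i·y_{i+1} − x_{i+1}·y_i), indices taken mod 7.
V_1→V_2: (-9)(9) − (7)(12) = -165
V_2→V_3: (7)(4) − (15)(9) = -107
V_3→V_4: (15)(2) − (14)(4) = -26
V_4→V_5: (14)(-2) − (6)(2) = -40
V_5→V_6: (6)(-10) − (-15)(-2) = -90
V_6→V_7: (-15)(2) − (1)(-10) = -20
V_7→V_1: (1)(12) − (-9)(2) = 30
Σ = -418
Signed area = Σ/2 = -209 (negative ⇒ clockwise traversal).

-209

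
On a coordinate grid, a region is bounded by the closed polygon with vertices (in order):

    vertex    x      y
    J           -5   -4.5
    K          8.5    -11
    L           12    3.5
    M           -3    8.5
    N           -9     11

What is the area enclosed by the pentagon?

253.25

Cross-terms: 93.25, 161.75, 112.5, 43.5, 95.5  ⇒  Σ = 506.5
Area = |Σ|/2 = 253.25.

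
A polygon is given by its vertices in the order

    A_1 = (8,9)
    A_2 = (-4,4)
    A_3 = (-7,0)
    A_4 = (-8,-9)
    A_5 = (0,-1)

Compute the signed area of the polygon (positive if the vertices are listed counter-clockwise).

87.5

Cross-terms: 68, 28, 63, 8, 8  ⇒  Σ = 175
Signed area = Σ/2 = 87.5 (positive ⇒ counter-clockwise traversal).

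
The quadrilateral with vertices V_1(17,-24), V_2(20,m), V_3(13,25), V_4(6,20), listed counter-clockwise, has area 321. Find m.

9

Write out the shoelace sum; only the two edges meeting at V_2 involve m:
2·Area = [(17·m − 20·(-24)) + (20·25 − 13·m)] + -374
       = 4·m + 606 = 642
⇒ m = 9.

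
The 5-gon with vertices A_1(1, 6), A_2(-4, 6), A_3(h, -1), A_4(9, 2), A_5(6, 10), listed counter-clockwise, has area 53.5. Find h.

Write out the shoelace sum; only the two edges meeting at A_3 involve h:
2·Area = [((-4)·(-1) − h·6) + (h·2 − 9·(-1))] + 134
       = -4·h + 147 = 107
⇒ h = 10.

10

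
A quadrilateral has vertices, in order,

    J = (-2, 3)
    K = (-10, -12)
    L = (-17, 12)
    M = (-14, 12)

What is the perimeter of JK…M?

60

|JK| = √((-8)² + (-15)²) = √289 = 17
|KL| = √((-7)² + (24)²) = √625 = 25
|LM| = √((3)² + (0)²) = √9 = 3
|MJ| = √((12)² + (-9)²) = √225 = 15
Perimeter = 17 + 25 + 3 + 15 = 60.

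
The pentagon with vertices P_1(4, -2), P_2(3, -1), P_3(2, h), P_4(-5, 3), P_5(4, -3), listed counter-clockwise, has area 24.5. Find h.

The doubled signed area Σ (x_i y_{i+1} − x_{i+1} y_i) is linear in h.
With h=0 it equals 17; the coefficient of h is 8 (from the two edges through P_3).
So 8·h + 17 = 2·24.5 = 49 ⇒ h = 4.

4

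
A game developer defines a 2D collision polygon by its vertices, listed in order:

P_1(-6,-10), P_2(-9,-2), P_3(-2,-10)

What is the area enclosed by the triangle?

Apply the shoelace (surveyor's) formula: 2A = Σ (x_i·y_{i+1} − x_{i+1}·y_i), indices taken mod 3.
Σ = (-78) + (86) + (-40) = -32
Area = |Σ|/2 = 16.

16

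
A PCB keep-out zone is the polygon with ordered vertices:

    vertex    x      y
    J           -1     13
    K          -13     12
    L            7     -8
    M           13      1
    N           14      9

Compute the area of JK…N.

Apply the shoelace (surveyor's) formula: 2A = Σ (x_i·y_{i+1} − x_{i+1}·y_i), indices taken mod 5.
J→K: (-1)(12) − (-13)(13) = 157
K→L: (-13)(-8) − (7)(12) = 20
L→M: (7)(1) − (13)(-8) = 111
M→N: (13)(9) − (14)(1) = 103
N→J: (14)(13) − (-1)(9) = 191
Σ = 582
Area = |Σ|/2 = 291.

291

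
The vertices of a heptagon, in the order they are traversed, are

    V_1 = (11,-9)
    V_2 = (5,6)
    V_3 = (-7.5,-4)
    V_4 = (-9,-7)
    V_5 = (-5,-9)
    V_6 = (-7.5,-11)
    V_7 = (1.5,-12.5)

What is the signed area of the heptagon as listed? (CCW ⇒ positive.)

210.125

Apply the shoelace formula: 2A = Σ (x_i·y_{i+1} − x_{i+1}·y_i), indices taken mod 7.
V_1→V_2: (11)(6) − (5)(-9) = 111
V_2→V_3: (5)(-4) − (-7.5)(6) = 25
V_3→V_4: (-7.5)(-7) − (-9)(-4) = 16.5
V_4→V_5: (-9)(-9) − (-5)(-7) = 46
V_5→V_6: (-5)(-11) − (-7.5)(-9) = -12.5
V_6→V_7: (-7.5)(-12.5) − (1.5)(-11) = 110.25
V_7→V_1: (1.5)(-9) − (11)(-12.5) = 124
Σ = 420.25
Signed area = Σ/2 = 210.125 (positive ⇒ counter-clockwise traversal).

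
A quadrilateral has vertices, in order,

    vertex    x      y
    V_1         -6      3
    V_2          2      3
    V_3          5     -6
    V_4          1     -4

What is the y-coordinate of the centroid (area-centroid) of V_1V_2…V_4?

Apply the shoelace formula. First the cross-terms c_i = x_i·y_{i+1} − x_{i+1}·y_i:
  -24, -27, -14, -21  ⇒  2A = -86, A = -43.
Then Σ (y_i + y_{i+1})·c_i = 98, so ȳ = 98 / (6·(-43)) = -49/129.

-49/129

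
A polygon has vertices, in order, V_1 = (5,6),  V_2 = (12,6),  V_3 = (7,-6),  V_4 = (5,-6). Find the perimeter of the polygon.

34

|V_1V_2| = √((7)² + (0)²) = √49 = 7
|V_2V_3| = √((-5)² + (-12)²) = √169 = 13
|V_3V_4| = √((-2)² + (0)²) = √4 = 2
|V_4V_1| = √((0)² + (12)²) = √144 = 12
Perimeter = 7 + 13 + 2 + 12 = 34.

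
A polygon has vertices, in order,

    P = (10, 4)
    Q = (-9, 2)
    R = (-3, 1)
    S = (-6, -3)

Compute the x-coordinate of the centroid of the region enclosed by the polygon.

-19/222

Apply the shoelace (surveyor's) formula. First the cross-terms c_i = x_i·y_{i+1} − x_{i+1}·y_i:
  56, -3, 15, 6  ⇒  2A = 74, A = 37.
Then Σ (x_i + x_{i+1})·c_i = -19, so x̄ = -19 / (6·37) = -19/222.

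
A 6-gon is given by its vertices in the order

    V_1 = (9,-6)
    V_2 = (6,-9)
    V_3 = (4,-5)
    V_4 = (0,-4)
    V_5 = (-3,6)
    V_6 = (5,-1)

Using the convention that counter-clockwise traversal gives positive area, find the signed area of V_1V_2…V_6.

Apply the shoelace formula: 2A = Σ (x_i·y_{i+1} − x_{i+1}·y_i), indices taken mod 6.
V_1→V_2: (9)(-9) − (6)(-6) = -45
V_2→V_3: (6)(-5) − (4)(-9) = 6
V_3→V_4: (4)(-4) − (0)(-5) = -16
V_4→V_5: (0)(6) − (-3)(-4) = -12
V_5→V_6: (-3)(-1) − (5)(6) = -27
V_6→V_1: (5)(-6) − (9)(-1) = -21
Σ = -115
Signed area = Σ/2 = -57.5 (negative ⇒ clockwise traversal).

-57.5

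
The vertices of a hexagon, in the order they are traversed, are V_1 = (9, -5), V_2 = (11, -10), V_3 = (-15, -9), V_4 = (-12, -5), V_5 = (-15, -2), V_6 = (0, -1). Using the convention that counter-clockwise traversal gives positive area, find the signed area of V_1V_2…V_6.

-172

Apply Gauss's area formula: 2A = Σ (x_i·y_{i+1} − x_{i+1}·y_i), indices taken mod 6.
Cross-terms: -35, -249, -33, -51, 15, 9  ⇒  Σ = -344
Signed area = Σ/2 = -172 (negative ⇒ clockwise traversal).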